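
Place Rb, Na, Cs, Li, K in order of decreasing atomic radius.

Radius decreases left→right (rising Z_eff, same n) and increases top→bottom (higher n).
All are in group 1, so atomic radius increases down the group.
So from largest to smallest: Cs > Rb > K > Na > Li.

Cs > Rb > K > Na > Li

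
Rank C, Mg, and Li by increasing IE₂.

Mg, C, Li

The second ionization energy removes an electron from the +1 ion. For each element: C⁺ still has 3 valence electrons; Mg⁺ still has 1 valence electron; Li⁺ is the bare [He] core.
Core electrons are held far more tightly than valence electrons, so Li tops the IE_2 order.
Valence configurations: C⁺ [He]2s²2p¹, Mg⁺ [Ne]3s¹.
The numbers (kJ/mol): C 2353, Mg 1451, Li 7298.
Hence IE_2: Mg < C < Li.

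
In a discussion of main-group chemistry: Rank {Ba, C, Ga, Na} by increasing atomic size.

Atomic radius shrinks across a period as nuclear charge pulls the same shell inward, and grows down a group as new shells are added.
Here both period and group differ, so the two effects have to be weighed against each other.
Ga > C: relative to C, both the across-period and down-group shifts push Ga's atomic radius up.
Na > Ga: the two effects oppose for this pair; the across-period effect wins (155 vs 124 pm).
Ba > Na: period and group pull opposite ways; the down-group shift dominates (196 vs 155 pm).
Tabulated atomic radius (pm): C 75, Na 155, Ga 124, Ba 196.
So from smallest to largest: C < Ga < Na < Ba.

C < Ga < Na < Ba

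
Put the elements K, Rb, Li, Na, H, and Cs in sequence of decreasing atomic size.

Cs, Rb, K, Na, Li, H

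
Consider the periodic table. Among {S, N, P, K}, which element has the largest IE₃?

N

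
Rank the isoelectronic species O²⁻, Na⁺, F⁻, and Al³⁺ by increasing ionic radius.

Al³⁺ < Na⁺ < F⁻ < O²⁻

All of these have 10 electrons, so size is governed by nuclear charge alone: the more protons, the stronger the pull on the same electron cloud, and the smaller the ion.
Nuclear charges: Al³⁺ (Z=13), Na⁺ (Z=11), F⁻ (Z=9), O²⁻ (Z=8).
Smallest to largest: Al³⁺ < Na⁺ < F⁻ < O²⁻.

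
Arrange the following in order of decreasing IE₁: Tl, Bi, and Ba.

Bi, Tl, Ba

Ba is in period 6, group 2; Tl is in period 6, group 13; Bi is in period 6, group 15.
IE₁ increases left→right with effective nuclear charge and decreases top→bottom as the valence shell moves farther out.
All lie in period 6, so first ionization energy increases left to right.
So from highest to lowest: Bi > Tl > Ba.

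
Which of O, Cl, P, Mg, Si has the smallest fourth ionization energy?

Si

IE_4 is the cost of taking one more electron from the +3 cation: O³⁺ still has 3 valence electrons; Cl³⁺ still has 4 valence electrons; P³⁺ still has 2 valence electrons; Mg³⁺ is already 1 electron into the core; Si³⁺ still has 1 valence electron.
Core electrons are held far more tightly than valence electrons, so Mg tops the IE_4 order.
Valence configurations: O³⁺ [He]2s²2p¹, Cl³⁺ [Ne]3s²3p², P³⁺ [Ne]3s², Si³⁺ [Ne]3s¹.
Approximate IE_4 values (kJ/mol): O 7469, Cl 5159, P 4964, Mg 10543, Si 4356.
Overall IE_4 order: Si < P < Cl < O < Mg.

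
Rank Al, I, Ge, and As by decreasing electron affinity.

Al is in period 3, group 13; Ge is in period 4, group 14; As is in period 4, group 15; I is in period 5, group 17.
Electron affinity generally becomes more exothermic across a period toward the halogens and less exothermic down a group.
These span different periods and groups, so the two trends combine.
As > Al: the two effects oppose for this pair; the across-period effect wins (78 vs 42 kJ/mol).
Ge > As: this pair runs against the simple trend — see the exception note.
I > Ge: the two effects oppose for this pair; the across-period effect wins (295 vs 119 kJ/mol).
Note the exception: Ge has a higher electron affinity than As, contrary to the simple trend — adding an electron to As's half-filled 4p³ is unfavourable, so Ge (4p²) has the more exothermic EA.
For reference (kJ/mol): Al 42, Ge 119, As 78, I 295.
So from highest to lowest: I > Ge > As > Al.

I, Ge, As, Al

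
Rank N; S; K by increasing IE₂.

S < N < K

The second ionization energy removes an electron from the +1 ion. For each element: N⁺ still has 4 valence electrons; S⁺ still has 5 valence electrons; K⁺ is the bare [Ar] core.
Core electrons are held far more tightly than valence electrons, so K tops the IE_2 order.
Valence configurations: N⁺ [He]2s²2p², S⁺ [Ne]3s²3p³.
Approximate IE_2 values (kJ/mol): N 2856, S 2252, K 3052.
Overall IE_2 order: S < N < K.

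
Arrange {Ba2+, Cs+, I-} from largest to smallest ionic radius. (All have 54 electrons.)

I- > Cs+ > Ba2+

All of these have 54 electrons, so size is governed by nuclear charge alone: the more protons, the stronger the pull on the same electron cloud, and the smaller the ion.
Nuclear charges: Ba2+ (Z=56), Cs+ (Z=55), I- (Z=53).
Largest to smallest: I- > Cs+ > Ba2+.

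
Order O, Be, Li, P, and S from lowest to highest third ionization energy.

P < S < O < Li < Be

Consider each +2 ion: O²⁺ still has 4 valence electrons; Be²⁺ is the bare [He] core; Li²⁺ is already 1 electron into the core; P²⁺ still has 3 valence electrons; S²⁺ still has 4 valence electrons.
Core electrons are held far more tightly than valence electrons, so Li and Be top the IE_3 order.
Valence configurations: O²⁺ [He]2s²2p², P²⁺ [Ne]3s²3p¹, S²⁺ [Ne]3s²3p².
Tabulated IE_3 (kJ/mol): O 5300, Be 14849, Li 11815, P 2914, S 3357.
So the third ionization energies run P < S < O < Li < Be.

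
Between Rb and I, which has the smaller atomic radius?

I

Rb is in period 5, group 1; I is in period 5, group 17.
Across a period the added protons contract the valence shell; down a group each new principal shell makes the atom larger.
All lie in period 5, so atomic radius increases right to left.
So I has the smaller atomic radius (I < Rb).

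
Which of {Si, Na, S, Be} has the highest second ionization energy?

The second ionization energy removes an electron from the +1 ion. For each element: Si⁺ still has 3 valence electrons; Na⁺ is the bare [Ne] core; S⁺ still has 5 valence electrons; Be⁺ still has 1 valence electron.
Pulling an electron out of a noble-gas core costs far more than removing a remaining valence electron, so Na sits at the high end of IE_2.
Valence configurations: Si⁺ [Ne]3s²3p¹, S⁺ [Ne]3s²3p³, Be⁺ [He]2s¹.
The numbers (kJ/mol): Si 1577, Na 4562, S 2252, Be 1757.
So the second ionization energies run Si < Be < S < Na.

Na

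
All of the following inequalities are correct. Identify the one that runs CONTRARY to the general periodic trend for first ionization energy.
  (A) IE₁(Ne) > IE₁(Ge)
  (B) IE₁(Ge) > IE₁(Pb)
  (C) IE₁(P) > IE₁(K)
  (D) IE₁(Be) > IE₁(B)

(D)

The general trend: first ionization energy increases across a period and decreases down a group.
(A) Ne (period 2, group 18) vs Ge (period 4, group 14): the stated order agrees with the simple trend.
(B) Ge (period 4, group 14) vs Pb (period 6, group 14): the stated order agrees with the simple trend.
(C) P (period 3, group 15) vs K (period 4, group 1): the stated order agrees with the simple trend.
(D) Be (period 2, group 2) vs B (period 2, group 13): the stated order contradicts the simple trend.
The exception is (D): removing B's lone 2p electron is easier than breaking Be's filled 2s².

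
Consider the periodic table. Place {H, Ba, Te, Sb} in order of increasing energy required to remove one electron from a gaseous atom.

Ba < Sb < Te < H

H is in period 1, group 1; Sb is in period 5, group 15; Te is in period 5, group 16; Ba is in period 6, group 2.
IE₁ increases left→right with effective nuclear charge and decreases top→bottom as the valence shell moves farther out.
Neither a single period nor a single group — weigh both effects.
Sb > Ba: relative to Ba, both the across-period and down-group shifts push Sb's first ionization energy up.
Te > Sb: Te lies to the right of Sb in period 5, so the across-period effect alone puts Te higher.
H > Te: the two effects oppose for this pair; the down-group effect wins (1312 vs 869 kJ/mol).
For reference (kJ/mol): H 1312, Sb 831, Te 869, Ba 503.
So from lowest to highest: Ba < Sb < Te < H.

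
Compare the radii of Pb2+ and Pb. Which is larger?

Pb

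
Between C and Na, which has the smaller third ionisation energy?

IE_3 is the cost of taking one more electron from the +2 cation: C²⁺ still has 2 valence electrons; Na²⁺ is already 1 electron into the core.
Breaking into a closed-shell core is much more expensive than removing a leftover valence electron — Na has the largest IE_3 here.
Tabulated IE_3 (kJ/mol): C 4620, Na 6910.
Overall IE_3 order: C < Na.

C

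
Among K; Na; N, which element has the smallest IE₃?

K

The third ionization energy removes an electron from the +2 ion. For each element: K²⁺ is already 1 electron into the core; Na²⁺ is already 1 electron into the core; N²⁺ still has 3 valence electrons.
Usually core removal costs more than valence removal, but here the competition is close: a tightly held n=2 valence electron can cost more to remove than an n=3 core electron, so the actual values have to decide it.
The numbers (kJ/mol): K 4420, Na 6910, N 4578.
Overall IE_3 order: K < N < Na.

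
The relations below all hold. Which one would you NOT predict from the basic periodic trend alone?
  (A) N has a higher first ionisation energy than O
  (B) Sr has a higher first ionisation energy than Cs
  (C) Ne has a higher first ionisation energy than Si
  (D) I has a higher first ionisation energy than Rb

The general trend: first ionisation energy increases across a period and decreases down a group.
(A) N (period 2, group 15) vs O (period 2, group 16): the stated order contradicts the simple trend.
(B) Sr (period 5, group 2) vs Cs (period 6, group 1): the stated order agrees with the simple trend.
(C) Ne (period 2, group 18) vs Si (period 3, group 14): the stated order agrees with the simple trend.
(D) I (period 5, group 17) vs Rb (period 5, group 1): the stated order agrees with the simple trend.
The exception is (A): pairing an electron in O's 2p⁴ costs repulsion energy, so O ionizes more easily than half-filled N (2p³).

(A)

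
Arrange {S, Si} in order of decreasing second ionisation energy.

S, Si

The second ionization energy removes an electron from the +1 ion. For each element: S⁺ still has 5 valence electrons; Si⁺ still has 3 valence electrons.
All are still removing valence electrons, so compare the +1 ions as you would atoms: IE_2 generally rises across a period (higher Z_eff) and falls down a group (larger shell), subject to the usual subshell exceptions.
Valence configurations: S⁺ [Ne]3s²3p³, Si⁺ [Ne]3s²3p¹.
The numbers (kJ/mol): S 2252, Si 1577.
So the second ionization energies run Si < S.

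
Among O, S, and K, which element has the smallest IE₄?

S

The fourth ionization energy removes an electron from the +3 ion. For each element: O³⁺ still has 3 valence electrons; S³⁺ still has 3 valence electrons; K³⁺ is already 2 electrons into the core.
Usually core removal costs more than valence removal, but here the competition is close: a tightly held n=2 valence electron can cost more to remove than an n=3 core electron, so the actual values have to decide it.
Valence configurations: O³⁺ [He]2s²2p¹, S³⁺ [Ne]3s²3p¹.
Tabulated IE_4 (kJ/mol): O 7469, S 4556, K 5877.
Overall IE_4 order: S < K < O.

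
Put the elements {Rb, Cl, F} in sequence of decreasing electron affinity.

F is in period 2, group 17; Cl is in period 3, group 17; Rb is in period 5, group 1.
EA tends to increase across a period and decrease down a group, though the pattern is less regular than for IE or radius.
These span different periods and groups, so the two trends combine.
F > Rb: both effects reinforce here, so F is clearly the higher of the two.
Cl > F: this pair runs against the simple trend — see the exception note.
Note the exception: Cl has a higher electron affinity than F, contrary to the simple trend — F's small 2p subshell makes the incoming electron feel strong e⁻–e⁻ repulsion, so Cl actually releases more energy on gaining an electron.
For reference (kJ/mol): F 328, Cl 349, Rb 47.
So from highest to lowest: Cl > F > Rb.

Cl, F, Rb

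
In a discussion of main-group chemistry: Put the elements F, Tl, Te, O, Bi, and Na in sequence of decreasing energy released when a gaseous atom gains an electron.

Adding an electron releases more energy for atoms nearer the top right (short of the noble gases).
Here both period and group differ, so the two effects have to be weighed against each other.
Na > Tl: the two effects oppose for this pair; the down-group effect wins (53 vs 19 kJ/mol).
Bi > Na: the two effects oppose for this pair; the across-period effect wins (91 vs 53 kJ/mol).
O > Bi: relative to Bi, both the across-period and down-group shifts push O's electron affinity up.
Te > O: this pair runs against the simple trend — see the exception note.
F > Te: both effects reinforce here, so F is clearly the higher of the two.
Note the exception: Te has a higher electron affinity than O, contrary to the simple trend — O's compact 2p subshell gives strong electron–electron repulsion on the added electron.
Approximate values (kJ/mol): O 141, F 328, Na 53, Te 190, Tl 19, Bi 91.
So from highest to lowest: F > Te > O > Bi > Na > Tl.

F > Te > O > Bi > Na > Tl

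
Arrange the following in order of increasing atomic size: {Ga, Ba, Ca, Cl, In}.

Cl < Ga < In < Ca < Ba

Radius decreases left→right (rising Z_eff, same n) and increases top→bottom (higher n).
Neither a single period nor a single group — weigh both effects.
Ga > Cl: relative to Cl, both the across-period and down-group shifts push Ga's atomic radius up.
In > Ga: they share group 13; the group trend gives In the larger value.
Ca > In: period and group pull opposite ways; the across-period shift dominates (171 vs 142 pm).
Ba > Ca: Ba sits below Ca in group 2, so the down-group effect alone puts Ba larger.
Tabulated atomic radius (pm): Cl 99, Ca 171, Ga 124, In 142, Ba 196.
So from smallest to largest: Cl < Ga < In < Ca < Ba.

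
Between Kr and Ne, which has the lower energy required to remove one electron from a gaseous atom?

Kr

Ne is in period 2, group 18; Kr is in period 4, group 18.
IE₁ increases left→right with effective nuclear charge and decreases top→bottom as the valence shell moves farther out.
All are in group 18, so first ionization energy increases up the group.
So Kr has the lower energy required to remove one electron from a gaseous atom (Kr < Ne).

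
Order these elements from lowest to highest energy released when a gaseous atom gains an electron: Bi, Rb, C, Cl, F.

Rb < Bi < C < F < Cl

Atoms with high Z_eff and room in the valence shell (especially the halogens) have the most exothermic electron affinities.
These span different periods and groups, so the two trends combine.
Bi > Rb: the two effects oppose for this pair; the across-period effect wins (91 vs 47 kJ/mol).
C > Bi: period and group pull opposite ways; the down-group shift dominates (122 vs 91 kJ/mol).
F > C: both are in period 2; the period trend gives F the larger value.
Cl > F: this pair runs against the simple trend — see the exception note.
Note the exception: Cl has a higher electron affinity than F, contrary to the simple trend — F's small 2p subshell makes the incoming electron feel strong e⁻–e⁻ repulsion, so Cl actually releases more energy on gaining an electron.
Tabulated electron affinity (kJ/mol): C 122, F 328, Cl 349, Rb 47, Bi 91.
So from lowest to highest: Rb < Bi < C < F < Cl.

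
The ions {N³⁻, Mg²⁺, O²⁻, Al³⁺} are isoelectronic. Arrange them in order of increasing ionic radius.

Al³⁺, Mg²⁺, O²⁻, N³⁻

All of these have 10 electrons, so size is governed by nuclear charge alone: the more protons, the stronger the pull on the same electron cloud, and the smaller the ion.
Nuclear charges: Al³⁺ (Z=13), Mg²⁺ (Z=12), O²⁻ (Z=8), N³⁻ (Z=7).
Smallest to largest: Al³⁺ < Mg²⁺ < O²⁻ < N³⁻.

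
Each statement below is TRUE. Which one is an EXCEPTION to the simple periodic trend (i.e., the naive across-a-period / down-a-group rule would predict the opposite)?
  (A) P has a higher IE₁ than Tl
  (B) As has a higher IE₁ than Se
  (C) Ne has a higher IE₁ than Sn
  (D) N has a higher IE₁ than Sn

The general trend: IE₁ increases across a period and decreases down a group.
(A) P (period 3, group 15) vs Tl (period 6, group 13): the stated order agrees with the simple trend.
(B) As (period 4, group 15) vs Se (period 4, group 16): the stated order contradicts the simple trend.
(C) Ne (period 2, group 18) vs Sn (period 5, group 14): the stated order agrees with the simple trend.
(D) N (period 2, group 15) vs Sn (period 5, group 14): the stated order agrees with the simple trend.
The exception is (B): Se (4p⁴) ionizes more easily than half-filled As (4p³).

(B)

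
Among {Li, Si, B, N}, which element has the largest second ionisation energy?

Li

Consider each +1 ion: Li⁺ is the bare [He] core; Si⁺ still has 3 valence electrons; B⁺ still has 2 valence electrons; N⁺ still has 4 valence electrons.
Breaking into a closed-shell core is much more expensive than removing a leftover valence electron — Li has the largest IE_2 here.
Valence configurations: Si⁺ [Ne]3s²3p¹, B⁺ [He]2s², N⁺ [He]2s²2p².
Tabulated IE_2 (kJ/mol): Li 7298, Si 1577, B 2427, N 2856.
So the second ionization energies run Si < B < N < Li.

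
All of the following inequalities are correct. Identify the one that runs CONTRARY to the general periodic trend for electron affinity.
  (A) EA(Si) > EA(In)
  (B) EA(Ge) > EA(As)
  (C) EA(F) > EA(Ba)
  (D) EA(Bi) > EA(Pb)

(B)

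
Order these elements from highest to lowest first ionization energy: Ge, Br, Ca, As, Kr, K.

K is in period 4, group 1; Ca is in period 4, group 2; Ge is in period 4, group 14; As is in period 4, group 15; Br is in period 4, group 17; Kr is in period 4, group 18.
IE₁ increases left→right with effective nuclear charge and decreases top→bottom as the valence shell moves farther out.
All lie in period 4, so first ionization energy increases left to right.
So from highest to lowest: Kr > Br > As > Ge > Ca > K.

Kr > Br > As > Ge > Ca > K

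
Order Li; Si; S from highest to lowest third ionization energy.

Li > S > Si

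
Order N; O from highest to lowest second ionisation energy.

After 1 electron has been removed, what remains? N⁺ still has 4 valence electrons; O⁺ still has 5 valence electrons.
All are still removing valence electrons, so compare the +1 ions as you would atoms: IE_2 generally rises across a period (higher Z_eff) and falls down a group (larger shell), subject to the usual subshell exceptions.
Valence configurations: N⁺ [He]2s²2p², O⁺ [He]2s²2p³.
Tabulated IE_2 (kJ/mol): N 2856, O 3388.
So the second ionization energies run N < O.

O > N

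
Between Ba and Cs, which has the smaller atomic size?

Radius decreases left→right (rising Z_eff, same n) and increases top→bottom (higher n).
All lie in period 6, so atomic radius increases right to left.
So Ba has the smaller atomic size (Ba < Cs).

Ba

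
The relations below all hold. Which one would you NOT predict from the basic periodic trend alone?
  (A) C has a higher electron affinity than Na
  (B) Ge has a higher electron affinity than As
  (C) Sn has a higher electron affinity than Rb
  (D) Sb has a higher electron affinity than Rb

(B)

The general trend: electron affinity increases across a period and decreases down a group.
(A) C (period 2, group 14) vs Na (period 3, group 1): the stated order agrees with the simple trend.
(B) Ge (period 4, group 14) vs As (period 4, group 15): the stated order contradicts the simple trend.
(C) Sn (period 5, group 14) vs Rb (period 5, group 1): the stated order agrees with the simple trend.
(D) Sb (period 5, group 15) vs Rb (period 5, group 1): the stated order agrees with the simple trend.
The exception is (B): adding an electron to As's half-filled 4p³ is unfavourable, so Ge (4p²) has the more exothermic EA.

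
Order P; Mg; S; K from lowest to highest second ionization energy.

Mg < P < S < K

Consider each +1 ion: P⁺ still has 4 valence electrons; Mg⁺ still has 1 valence electron; S⁺ still has 5 valence electrons; K⁺ is the bare [Ar] core.
Core electrons are held far more tightly than valence electrons, so K tops the IE_2 order.
Valence configurations: P⁺ [Ne]3s²3p², Mg⁺ [Ne]3s¹, S⁺ [Ne]3s²3p³.
The numbers (kJ/mol): P 1907, Mg 1451, S 2252, K 3052.
Hence IE_2: Mg < P < S < K.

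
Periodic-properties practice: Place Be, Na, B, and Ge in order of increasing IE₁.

Removing the outermost electron gets harder across a period and easier down a group.
These span different periods and groups, so the two trends combine.
Ge > Na: period and group pull opposite ways; the across-period shift dominates (762 vs 496 kJ/mol).
B > Ge: period and group pull opposite ways; the down-group shift dominates (801 vs 762 kJ/mol).
Be > B: this pair runs against the simple trend — see the exception note.
Note the exception: Be has a higher first ionization energy than B, contrary to the simple trend — removing B's lone 2p electron is easier than breaking Be's filled 2s².
Tabulated first ionization energy (kJ/mol): Be 900, B 801, Na 496, Ge 762.
So from lowest to highest: Na < Ge < B < Be.

Na, Ge, B, Be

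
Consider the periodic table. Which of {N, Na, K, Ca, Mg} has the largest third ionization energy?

Mg

Consider each +2 ion: N²⁺ still has 3 valence electrons; Na²⁺ is already 1 electron into the core; K²⁺ is already 1 electron into the core; Ca²⁺ is the bare [Ar] core; Mg²⁺ is the bare [Ne] core.
Usually core removal costs more than valence removal, but here the competition is close: a tightly held n=2 valence electron can cost more to remove than an n=3 core electron, so the actual values have to decide it.
Tabulated IE_3 (kJ/mol): N 4578, Na 6910, K 4420, Ca 4912, Mg 7733.
Hence IE_3: K < N < Ca < Na < Mg.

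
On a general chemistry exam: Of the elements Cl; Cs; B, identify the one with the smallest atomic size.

B is in period 2, group 13; Cl is in period 3, group 17; Cs is in period 6, group 1.
Atomic radius shrinks across a period as nuclear charge pulls the same shell inward, and grows down a group as new shells are added.
Neither a single period nor a single group — weigh both effects.
Cl > B: the two effects oppose for this pair; the down-group effect wins (99 vs 85 pm).
Cs > Cl: relative to Cl, both the across-period and down-group shifts push Cs's atomic radius up.
Tabulated atomic radius (pm): B 85, Cl 99, Cs 232.
The smallest atomic size among these belongs to B.

B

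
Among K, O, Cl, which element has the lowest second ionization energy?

IE_2 is the cost of taking one more electron from the +1 cation: K⁺ is the bare [Ar] core; O⁺ still has 5 valence electrons; Cl⁺ still has 6 valence electrons.
Usually core removal costs more than valence removal, but here the competition is close: a tightly held n=2 valence electron can cost more to remove than an n=3 core electron, so the actual values have to decide it.
Valence configurations: O⁺ [He]2s²2p³, Cl⁺ [Ne]3s²3p⁴.
Tabulated IE_2 (kJ/mol): K 3052, O 3388, Cl 2298.
Overall IE_2 order: Cl < K < O.

Cl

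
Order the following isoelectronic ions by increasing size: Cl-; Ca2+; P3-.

Ca2+ < Cl- < P3-

All of these have 18 electrons, so size is governed by nuclear charge alone: the more protons, the stronger the pull on the same electron cloud, and the smaller the ion.
Nuclear charges: Ca2+ (Z=20), Cl- (Z=17), P3- (Z=15).
Smallest to largest: Ca2+ < Cl- < P3-.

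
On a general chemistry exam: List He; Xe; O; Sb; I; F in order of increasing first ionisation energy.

First ionization energy rises across a period (greater Z_eff holds electrons more tightly) and falls down a group (valence electrons are farther from the nucleus).
These span different periods and groups, so the two trends combine.
I > Sb: both are in period 5; the period trend gives I the larger value.
Xe > I: both are in period 5; the period trend gives Xe the larger value.
O > Xe: the two effects oppose for this pair; the down-group effect wins (1314 vs 1170 kJ/mol).
F > O: F lies to the right of O in period 2, so the across-period effect alone puts F higher.
He > F: both effects reinforce here, so He is clearly the higher of the two.
Tabulated first ionization energy (kJ/mol): He 2372, O 1314, F 1681, Sb 831, I 1008, Xe 1170.
So from lowest to highest: Sb < I < Xe < O < F < He.

Sb, I, Xe, O, F, He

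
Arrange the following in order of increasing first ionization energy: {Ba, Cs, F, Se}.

Cs < Ba < Se < F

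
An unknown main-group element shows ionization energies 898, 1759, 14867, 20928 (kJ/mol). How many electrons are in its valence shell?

Look for the largest jump between consecutive ionization energies: IE3/IE2 ≈ 8.5, far larger than any earlier ratio.
That jump marks the point where a core electron is being removed. So the atom has 2 valence electrons.

2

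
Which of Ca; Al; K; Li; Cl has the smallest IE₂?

The second ionization energy removes an electron from the +1 ion. For each element: Ca⁺ still has 1 valence electron; Al⁺ still has 2 valence electrons; K⁺ is the bare [Ar] core; Li⁺ is the bare [He] core; Cl⁺ still has 6 valence electrons.
Pulling an electron out of a noble-gas core costs far more than removing a remaining valence electron, so K and Li sit at the high end of IE_2.
Valence configurations: Ca⁺ [Ar]4s¹, Al⁺ [Ne]3s², Cl⁺ [Ne]3s²3p⁴.
Tabulated IE_2 (kJ/mol): Ca 1145, Al 1817, K 3052, Li 7298, Cl 2298.
Putting it together, IE_2: Ca < Al < Cl < K < Li.

Ca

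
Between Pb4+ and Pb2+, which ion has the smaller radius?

Pb4+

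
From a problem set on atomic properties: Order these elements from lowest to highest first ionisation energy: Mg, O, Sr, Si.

Sr < Mg < Si < O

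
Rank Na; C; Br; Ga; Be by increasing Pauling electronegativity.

Na < Be < Ga < C < Br

Be is in period 2, group 2; C is in period 2, group 14; Na is in period 3, group 1; Ga is in period 4, group 13; Br is in period 4, group 17.
EN rises left→right (higher Z_eff, smaller atoms) and falls top→bottom (larger, more shielded atoms).
Neither a single period nor a single group — weigh both effects.
Be > Na: relative to Na, both the across-period and down-group shifts push Be's electronegativity up.
Ga > Be: the two effects oppose for this pair; the across-period effect wins (1.81 vs 1.57).
C > Ga: both effects reinforce here, so C is clearly the higher of the two.
Br > C: period and group pull opposite ways; the across-period shift dominates (2.96 vs 2.55).
Tabulated electronegativity (Pauling): Be 1.57, C 2.55, Na 0.93, Ga 1.81, Br 2.96.
So from lowest to highest: Na < Be < Ga < C < Br.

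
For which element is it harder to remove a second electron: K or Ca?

K

After 1 electron has been removed, what remains? K⁺ is the bare [Ar] core; Ca⁺ still has 1 valence electron.
Breaking into a closed-shell core is much more expensive than removing a leftover valence electron — K has the largest IE_2 here.
The numbers (kJ/mol): K 3052, Ca 1145.
Putting it together, IE_2: Ca < K.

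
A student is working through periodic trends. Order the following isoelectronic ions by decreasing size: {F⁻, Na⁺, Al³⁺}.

F⁻, Na⁺, Al³⁺

All of these have 10 electrons, so size is governed by nuclear charge alone: the more protons, the stronger the pull on the same electron cloud, and the smaller the ion.
Nuclear charges: Al³⁺ (Z=13), Na⁺ (Z=11), F⁻ (Z=9).
Largest to smallest: F⁻ > Na⁺ > Al³⁺.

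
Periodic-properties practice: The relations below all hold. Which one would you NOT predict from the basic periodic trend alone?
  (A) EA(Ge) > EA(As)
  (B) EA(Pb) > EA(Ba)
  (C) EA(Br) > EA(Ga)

(A)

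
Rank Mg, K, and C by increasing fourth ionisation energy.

K < C < Mg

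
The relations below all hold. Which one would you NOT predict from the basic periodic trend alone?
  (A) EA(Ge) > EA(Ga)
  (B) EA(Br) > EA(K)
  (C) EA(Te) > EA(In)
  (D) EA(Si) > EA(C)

The general trend: electron affinity increases across a period and decreases down a group.
(A) Ge (period 4, group 14) vs Ga (period 4, group 13): the stated order agrees with the simple trend.
(B) Br (period 4, group 17) vs K (period 4, group 1): the stated order agrees with the simple trend.
(C) Te (period 5, group 16) vs In (period 5, group 13): the stated order agrees with the simple trend.
(D) Si (period 3, group 14) vs C (period 2, group 14): the stated order contradicts the simple trend.
The exception is (D): Si's larger, more diffuse 3p orbitals accept an added electron slightly more readily than C's compact 2p.

(D)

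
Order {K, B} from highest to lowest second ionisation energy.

IE_2 is the cost of taking one more electron from the +1 cation: K⁺ is the bare [Ar] core; B⁺ still has 2 valence electrons.
Pulling an electron out of a noble-gas core costs far more than removing a remaining valence electron, so K sits at the high end of IE_2.
The numbers (kJ/mol): K 3052, B 2427.
So the second ionization energies run B < K.

K > B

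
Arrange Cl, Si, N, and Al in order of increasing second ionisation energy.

Consider each +1 ion: Cl⁺ still has 6 valence electrons; Si⁺ still has 3 valence electrons; N⁺ still has 4 valence electrons; Al⁺ still has 2 valence electrons.
All are still removing valence electrons, so compare the +1 ions as you would atoms: IE_2 generally rises across a period (higher Z_eff) and falls down a group (larger shell), subject to the usual subshell exceptions.
Valence configurations: Cl⁺ [Ne]3s²3p⁴, Si⁺ [Ne]3s²3p¹, N⁺ [He]2s²2p², Al⁺ [Ne]3s².
Si⁺ loses a lone 3p electron whereas Al⁺ must break into a filled 3s² pair, so IE_2(Al) > IE_2(Si) even though Si has the higher nuclear charge.
The numbers (kJ/mol): Cl 2298, Si 1577, N 2856, Al 1817.
Putting it together, IE_2: Si < Al < Cl < N.

Si < Al < Cl < N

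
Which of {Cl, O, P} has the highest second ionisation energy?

O

After 1 electron has been removed, what remains? Cl⁺ still has 6 valence electrons; O⁺ still has 5 valence electrons; P⁺ still has 4 valence electrons.
All are still removing valence electrons, so compare the +1 ions as you would atoms: IE_2 generally rises across a period (higher Z_eff) and falls down a group (larger shell), subject to the usual subshell exceptions.
Valence configurations: Cl⁺ [Ne]3s²3p⁴, O⁺ [He]2s²2p³, P⁺ [Ne]3s²3p².
Tabulated IE_2 (kJ/mol): Cl 2298, O 3388, P 1907.
Putting it together, IE_2: P < Cl < O.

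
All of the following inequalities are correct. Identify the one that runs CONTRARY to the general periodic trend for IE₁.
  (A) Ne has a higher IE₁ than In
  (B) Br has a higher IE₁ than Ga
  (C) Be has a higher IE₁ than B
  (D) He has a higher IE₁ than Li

(C)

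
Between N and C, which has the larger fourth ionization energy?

N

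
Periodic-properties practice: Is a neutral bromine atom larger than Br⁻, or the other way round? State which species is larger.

Forming Br⁻ adds 1 electron to Br. More electron–electron repulsion in the same shell, with unchanged nuclear charge, lets the cloud expand.
An anion is larger than its parent atom: Br⁻ > Br.

Br⁻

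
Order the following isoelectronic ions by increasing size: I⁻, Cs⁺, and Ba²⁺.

All of these have 54 electrons, so size is governed by nuclear charge alone: the more protons, the stronger the pull on the same electron cloud, and the smaller the ion.
Nuclear charges: Ba²⁺ (Z=56), Cs⁺ (Z=55), I⁻ (Z=53).
Smallest to largest: Ba²⁺ < Cs⁺ < I⁻.

Ba²⁺, Cs⁺, I⁻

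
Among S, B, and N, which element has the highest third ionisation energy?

The third ionization energy removes an electron from the +2 ion. For each element: S²⁺ still has 4 valence electrons; B²⁺ still has 1 valence electron; N²⁺ still has 3 valence electrons.
All are still removing valence electrons, so compare the +2 ions as you would atoms: IE_3 generally rises across a period (higher Z_eff) and falls down a group (larger shell), subject to the usual subshell exceptions.
Valence configurations: S²⁺ [Ne]3s²3p², B²⁺ [He]2s¹, N²⁺ [He]2s²2p¹.
Approximate IE_3 values (kJ/mol): S 3357, B 3660, N 4578.
Hence IE_3: S < B < N.

N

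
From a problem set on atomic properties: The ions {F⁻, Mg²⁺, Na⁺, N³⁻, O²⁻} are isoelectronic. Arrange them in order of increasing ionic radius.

Mg²⁺ < Na⁺ < F⁻ < O²⁻ < N³⁻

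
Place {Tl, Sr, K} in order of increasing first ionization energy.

K < Sr < Tl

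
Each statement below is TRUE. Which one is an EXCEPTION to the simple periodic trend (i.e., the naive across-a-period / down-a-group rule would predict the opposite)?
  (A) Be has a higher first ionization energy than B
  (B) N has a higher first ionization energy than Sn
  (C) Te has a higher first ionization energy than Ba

The general trend: first ionization energy increases across a period and decreases down a group.
(A) Be (period 2, group 2) vs B (period 2, group 13): the stated order contradicts the simple trend.
(B) N (period 2, group 15) vs Sn (period 5, group 14): the stated order agrees with the simple trend.
(C) Te (period 5, group 16) vs Ba (period 6, group 2): the stated order agrees with the simple trend.
The exception is (A): removing B's lone 2p electron is easier than breaking Be's filled 2s².

(A)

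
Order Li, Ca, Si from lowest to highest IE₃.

Si < Ca < Li

IE_3 is the cost of taking one more electron from the +2 cation: Li²⁺ is already 1 electron into the core; Ca²⁺ is the bare [Ar] core; Si²⁺ still has 2 valence electrons.
Breaking into a closed-shell core is much more expensive than removing a leftover valence electron — Ca and Li have the largest IE_3 here.
Approximate IE_3 values (kJ/mol): Li 11815, Ca 4912, Si 3232.
Putting it together, IE_3: Si < Ca < Li.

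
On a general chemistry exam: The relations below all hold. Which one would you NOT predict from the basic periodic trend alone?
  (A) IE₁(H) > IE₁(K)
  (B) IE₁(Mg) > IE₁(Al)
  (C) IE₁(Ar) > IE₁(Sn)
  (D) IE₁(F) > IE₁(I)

(B)

The general trend: first ionization energy increases across a period and decreases down a group.
(A) H (period 1, group 1) vs K (period 4, group 1): the stated order agrees with the simple trend.
(B) Mg (period 3, group 2) vs Al (period 3, group 13): the stated order contradicts the simple trend.
(C) Ar (period 3, group 18) vs Sn (period 5, group 14): the stated order agrees with the simple trend.
(D) F (period 2, group 17) vs I (period 5, group 17): the stated order agrees with the simple trend.
The exception is (B): Al's single 3p electron is easier to remove than one from Mg's filled 3s².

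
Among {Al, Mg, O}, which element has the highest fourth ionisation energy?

IE_4 is the cost of taking one more electron from the +3 cation: Al³⁺ is the bare [Ne] core; Mg³⁺ is already 1 electron into the core; O³⁺ still has 3 valence electrons.
Pulling an electron out of a noble-gas core costs far more than removing a remaining valence electron, so Mg and Al sit at the high end of IE_4.
Approximate IE_4 values (kJ/mol): Al 11577, Mg 10543, O 7469.
Hence IE_4: O < Mg < Al.

Al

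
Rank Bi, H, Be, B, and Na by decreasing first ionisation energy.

H > Be > B > Bi > Na

H is in period 1, group 1; Be is in period 2, group 2; B is in period 2, group 13; Na is in period 3, group 1; Bi is in period 6, group 15.
First ionization energy rises across a period (greater Z_eff holds electrons more tightly) and falls down a group (valence electrons are farther from the nucleus).
Here both period and group differ, so the two effects have to be weighed against each other.
Bi > Na: period and group pull opposite ways; the across-period shift dominates (703 vs 496 kJ/mol).
B > Bi: period and group pull opposite ways; the down-group shift dominates (801 vs 703 kJ/mol).
Be > B: this pair runs against the simple trend — see the exception note.
H > Be: period and group pull opposite ways; the down-group shift dominates (1312 vs 900 kJ/mol).
Note the exception: Be has a higher first ionization energy than B, contrary to the simple trend — removing B's lone 2p electron is easier than breaking Be's filled 2s².
Tabulated first ionization energy (kJ/mol): H 1312, Be 900, B 801, Na 496, Bi 703.
So from highest to lowest: H > Be > B > Bi > Na.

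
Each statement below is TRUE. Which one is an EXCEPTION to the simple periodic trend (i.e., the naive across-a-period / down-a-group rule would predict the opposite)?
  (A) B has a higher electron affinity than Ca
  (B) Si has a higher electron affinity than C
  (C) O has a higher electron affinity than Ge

(B)

The general trend: electron affinity increases across a period and decreases down a group.
(A) B (period 2, group 13) vs Ca (period 4, group 2): the stated order agrees with the simple trend.
(B) Si (period 3, group 14) vs C (period 2, group 14): the stated order contradicts the simple trend.
(C) O (period 2, group 16) vs Ge (period 4, group 14): the stated order agrees with the simple trend.
The exception is (B): Si's larger, more diffuse 3p orbitals accept an added electron slightly more readily than C's compact 2p.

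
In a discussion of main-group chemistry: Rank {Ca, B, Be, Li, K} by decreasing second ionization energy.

Li > K > B > Be > Ca

IE_2 is the cost of taking one more electron from the +1 cation: Ca⁺ still has 1 valence electron; B⁺ still has 2 valence electrons; Be⁺ still has 1 valence electron; Li⁺ is the bare [He] core; K⁺ is the bare [Ar] core.
Breaking into a closed-shell core is much more expensive than removing a leftover valence electron — K and Li have the largest IE_2 here.
Valence configurations: Ca⁺ [Ar]4s¹, B⁺ [He]2s², Be⁺ [He]2s¹.
Approximate IE_2 values (kJ/mol): Ca 1145, B 2427, Be 1757, Li 7298, K 3052.
Hence IE_2: Ca < Be < B < K < Li.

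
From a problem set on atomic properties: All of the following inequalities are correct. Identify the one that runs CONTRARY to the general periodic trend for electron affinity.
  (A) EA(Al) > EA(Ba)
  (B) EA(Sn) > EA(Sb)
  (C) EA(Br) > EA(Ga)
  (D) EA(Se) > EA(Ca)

The general trend: electron affinity increases across a period and decreases down a group.
(A) Al (period 3, group 13) vs Ba (period 6, group 2): the stated order agrees with the simple trend.
(B) Sn (period 5, group 14) vs Sb (period 5, group 15): the stated order contradicts the simple trend.
(C) Br (period 4, group 17) vs Ga (period 4, group 13): the stated order agrees with the simple trend.
(D) Se (period 4, group 16) vs Ca (period 4, group 2): the stated order agrees with the simple trend.
The exception is (B): adding an electron to Sb's half-filled 5p³ is unfavourable, so Sn has the more exothermic EA.

(B)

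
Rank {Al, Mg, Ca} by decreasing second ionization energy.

Al > Mg > Ca

After 1 electron has been removed, what remains? Al⁺ still has 2 valence electrons; Mg⁺ still has 1 valence electron; Ca⁺ still has 1 valence electron.
All are still removing valence electrons, so compare the +1 ions as you would atoms: IE_2 generally rises across a period (higher Z_eff) and falls down a group (larger shell), subject to the usual subshell exceptions.
Valence configurations: Al⁺ [Ne]3s², Mg⁺ [Ne]3s¹, Ca⁺ [Ar]4s¹.
The numbers (kJ/mol): Al 1817, Mg 1451, Ca 1145.
So the second ionization energies run Ca < Mg < Al.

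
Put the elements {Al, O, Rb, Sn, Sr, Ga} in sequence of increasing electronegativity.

Rb < Sr < Al < Ga < Sn < O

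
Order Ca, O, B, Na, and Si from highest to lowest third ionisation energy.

Na, O, Ca, B, Si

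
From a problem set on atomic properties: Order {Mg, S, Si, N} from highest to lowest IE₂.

N > S > Si > Mg

The second ionization energy removes an electron from the +1 ion. For each element: Mg⁺ still has 1 valence electron; S⁺ still has 5 valence electrons; Si⁺ still has 3 valence electrons; N⁺ still has 4 valence electrons.
All are still removing valence electrons, so compare the +1 ions as you would atoms: IE_2 generally rises across a period (higher Z_eff) and falls down a group (larger shell), subject to the usual subshell exceptions.
Valence configurations: Mg⁺ [Ne]3s¹, S⁺ [Ne]3s²3p³, Si⁺ [Ne]3s²3p¹, N⁺ [He]2s²2p².
Approximate IE_2 values (kJ/mol): Mg 1451, S 2252, Si 1577, N 2856.
Overall IE_2 order: Mg < Si < S < N.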